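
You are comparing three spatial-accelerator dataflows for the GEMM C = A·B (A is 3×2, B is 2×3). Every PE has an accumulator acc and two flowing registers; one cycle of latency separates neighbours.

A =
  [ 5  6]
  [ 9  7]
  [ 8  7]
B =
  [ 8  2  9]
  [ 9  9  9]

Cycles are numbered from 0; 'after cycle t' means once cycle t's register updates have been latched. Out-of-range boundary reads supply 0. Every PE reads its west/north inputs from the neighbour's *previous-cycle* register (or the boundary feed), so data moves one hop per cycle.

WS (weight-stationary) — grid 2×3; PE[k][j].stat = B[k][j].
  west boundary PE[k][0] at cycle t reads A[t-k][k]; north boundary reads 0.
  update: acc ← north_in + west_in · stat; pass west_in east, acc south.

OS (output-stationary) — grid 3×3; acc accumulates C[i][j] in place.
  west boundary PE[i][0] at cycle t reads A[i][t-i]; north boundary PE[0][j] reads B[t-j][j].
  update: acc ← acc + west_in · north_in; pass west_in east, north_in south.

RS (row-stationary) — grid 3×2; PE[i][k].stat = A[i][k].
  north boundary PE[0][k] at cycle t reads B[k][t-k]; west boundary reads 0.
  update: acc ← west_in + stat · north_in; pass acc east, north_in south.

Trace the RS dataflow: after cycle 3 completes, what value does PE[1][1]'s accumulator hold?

PE[1][1].acc = 81

RS 3×2: PE[1][1] cycle-by-cycle (with neighbour feeds):
  0: (0,1).acc=0  regs=<0,0>
  0: (1,0).acc=0  regs=<0,0>
  0: (1,1).acc=0  regs=<0,0>
  1: (0,1).acc=94  regs=<94,9>
  1: (1,0).acc=72  regs=<72,8>
  1: (1,1).acc=0  regs=<0,0>
  2: (0,1).acc=64  regs=<64,9>
  2: (1,0).acc=18  regs=<18,2>
  2: (1,1).acc=135  regs=<135,9>
  3: (0,1).acc=99  regs=<99,9>
  3: (1,0).acc=81  regs=<81,9>
  3: (1,1).acc=81  regs=<81,9>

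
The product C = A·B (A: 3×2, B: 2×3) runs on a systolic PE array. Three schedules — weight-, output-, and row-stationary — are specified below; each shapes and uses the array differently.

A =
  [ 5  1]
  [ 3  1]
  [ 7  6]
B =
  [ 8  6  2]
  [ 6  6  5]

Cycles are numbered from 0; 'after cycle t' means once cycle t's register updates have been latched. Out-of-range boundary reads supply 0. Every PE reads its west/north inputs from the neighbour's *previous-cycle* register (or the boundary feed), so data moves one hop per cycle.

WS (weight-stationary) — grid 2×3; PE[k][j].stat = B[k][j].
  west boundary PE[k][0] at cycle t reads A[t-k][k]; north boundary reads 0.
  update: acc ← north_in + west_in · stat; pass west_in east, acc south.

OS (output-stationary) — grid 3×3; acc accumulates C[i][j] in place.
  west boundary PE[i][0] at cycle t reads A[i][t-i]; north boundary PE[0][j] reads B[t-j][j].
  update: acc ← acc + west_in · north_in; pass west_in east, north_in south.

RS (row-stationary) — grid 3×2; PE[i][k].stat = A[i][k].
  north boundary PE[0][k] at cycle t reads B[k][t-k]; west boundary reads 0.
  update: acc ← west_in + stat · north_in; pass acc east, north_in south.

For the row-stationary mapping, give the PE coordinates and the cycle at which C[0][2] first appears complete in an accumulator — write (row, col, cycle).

(row, col, cycle) = (0, 1, 3)

RS: C[0][2] accumulates in PE[0][1]:
  0: (0,1).acc=0  regs=<0,0>
  1: (0,1).acc=46  regs=<46,6>
  2: (0,1).acc=36  regs=<36,6>
  3: (0,1).acc=15  regs=<15,5>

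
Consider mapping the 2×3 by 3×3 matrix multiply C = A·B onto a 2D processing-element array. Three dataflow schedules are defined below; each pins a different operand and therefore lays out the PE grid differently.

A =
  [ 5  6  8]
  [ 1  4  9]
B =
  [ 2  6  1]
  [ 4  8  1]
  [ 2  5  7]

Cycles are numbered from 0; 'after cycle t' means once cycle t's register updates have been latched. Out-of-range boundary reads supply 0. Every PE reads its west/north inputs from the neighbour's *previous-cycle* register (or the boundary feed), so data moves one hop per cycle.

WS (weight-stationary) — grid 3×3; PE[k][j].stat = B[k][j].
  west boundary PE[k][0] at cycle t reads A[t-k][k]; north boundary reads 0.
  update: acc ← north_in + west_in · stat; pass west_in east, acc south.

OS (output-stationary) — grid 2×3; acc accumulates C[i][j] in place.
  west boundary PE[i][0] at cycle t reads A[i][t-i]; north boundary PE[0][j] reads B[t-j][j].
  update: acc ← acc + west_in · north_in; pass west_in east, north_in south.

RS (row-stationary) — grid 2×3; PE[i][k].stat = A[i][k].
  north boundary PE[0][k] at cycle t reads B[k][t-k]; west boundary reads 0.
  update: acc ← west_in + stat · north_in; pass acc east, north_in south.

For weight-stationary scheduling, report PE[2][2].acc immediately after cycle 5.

PE[2][2].acc = 68

WS (3×3). Following PE[2][2] plus its west/north inputs:
  c0 r1c2: 0 / 0 / 0
  c0 r2c1: 0 / 0 / 0
  c0 r2c2: 0 / 0 / 0
  c1 r1c2: 0 / 0 / 0
  c1 r2c1: 0 / 0 / 0
  c1 r2c2: 0 / 0 / 0
  c2 r1c2: 0 / 0 / 0
  c2 r2c1: 0 / 0 / 0
  c2 r2c2: 0 / 0 / 0
  c3 r1c2: 11 / 6 / 11
  c3 r2c1: 118 / 8 / 118
  c3 r2c2: 0 / 0 / 0
  c4 r1c2: 5 / 4 / 5
  c4 r2c1: 83 / 9 / 83
  c4 r2c2: 67 / 8 / 67
  c5 r1c2: 0 / 0 / 0
  c5 r2c1: 0 / 0 / 0
  c5 r2c2: 68 / 9 / 68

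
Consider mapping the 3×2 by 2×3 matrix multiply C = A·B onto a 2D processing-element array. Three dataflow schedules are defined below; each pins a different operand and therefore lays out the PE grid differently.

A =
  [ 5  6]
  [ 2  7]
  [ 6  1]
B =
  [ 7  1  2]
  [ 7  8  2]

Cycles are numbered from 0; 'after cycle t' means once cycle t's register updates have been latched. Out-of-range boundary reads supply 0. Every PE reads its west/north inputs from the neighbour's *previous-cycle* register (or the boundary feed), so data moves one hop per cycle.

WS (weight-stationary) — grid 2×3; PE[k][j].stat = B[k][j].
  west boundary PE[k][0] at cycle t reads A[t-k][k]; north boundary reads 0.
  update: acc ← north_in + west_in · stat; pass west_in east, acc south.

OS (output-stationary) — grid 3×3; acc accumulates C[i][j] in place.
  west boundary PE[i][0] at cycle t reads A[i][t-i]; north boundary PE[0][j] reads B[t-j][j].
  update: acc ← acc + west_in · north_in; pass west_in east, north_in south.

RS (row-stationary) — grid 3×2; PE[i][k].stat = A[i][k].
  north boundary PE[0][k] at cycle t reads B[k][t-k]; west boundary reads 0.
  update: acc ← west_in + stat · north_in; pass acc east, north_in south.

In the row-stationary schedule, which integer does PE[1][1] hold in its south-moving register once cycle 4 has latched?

RS (3×2). Following PE[1][1] plus its west/north inputs:
  cycle 0: PE[0][1] → acc 0, east 0, south 0
  cycle 0: PE[1][0] → acc 0, east 0, south 0
  cycle 0: PE[1][1] → acc 0, east 0, south 0
  cycle 1: PE[0][1] → acc 77, east 77, south 7
  cycle 1: PE[1][0] → acc 14, east 14, south 7
  cycle 1: PE[1][1] → acc 0, east 0, south 0
  cycle 2: PE[0][1] → acc 53, east 53, south 8
  cycle 2: PE[1][0] → acc 2, east 2, south 1
  cycle 2: PE[1][1] → acc 63, east 63, south 7
  cycle 3: PE[0][1] → acc 22, east 22, south 2
  cycle 3: PE[1][0] → acc 4, east 4, south 2
  cycle 3: PE[1][1] → acc 58, east 58, south 8
  cycle 4: PE[0][1] → acc 0, east 0, south 0
  cycle 4: PE[1][0] → acc 0, east 0, south 0
  cycle 4: PE[1][1] → acc 18, east 18, south 2

register = 2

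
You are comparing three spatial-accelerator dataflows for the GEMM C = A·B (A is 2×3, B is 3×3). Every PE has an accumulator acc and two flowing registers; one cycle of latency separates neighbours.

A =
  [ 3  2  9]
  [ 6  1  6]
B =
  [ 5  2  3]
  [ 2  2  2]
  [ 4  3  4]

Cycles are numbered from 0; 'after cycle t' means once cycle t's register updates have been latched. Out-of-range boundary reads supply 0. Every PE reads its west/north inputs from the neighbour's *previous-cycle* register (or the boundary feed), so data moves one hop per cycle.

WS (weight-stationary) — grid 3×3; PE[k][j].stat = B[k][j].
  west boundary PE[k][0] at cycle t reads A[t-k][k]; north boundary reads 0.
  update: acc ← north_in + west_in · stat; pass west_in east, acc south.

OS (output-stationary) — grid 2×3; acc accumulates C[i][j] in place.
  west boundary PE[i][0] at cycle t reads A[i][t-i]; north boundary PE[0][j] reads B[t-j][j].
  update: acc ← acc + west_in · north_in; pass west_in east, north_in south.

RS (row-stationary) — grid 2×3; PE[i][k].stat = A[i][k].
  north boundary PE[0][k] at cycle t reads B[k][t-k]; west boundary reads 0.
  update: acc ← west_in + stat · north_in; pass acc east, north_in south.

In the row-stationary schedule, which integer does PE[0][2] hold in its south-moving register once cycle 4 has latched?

RS on a 2×3 grid — tracing PE[0][2] and its feeders:
  t=0 PE[0][1]: acc=0 h=0 v=0
  t=0 PE[0][2]: acc=0 h=0 v=0
  t=1 PE[0][1]: acc=19 h=19 v=2
  t=1 PE[0][2]: acc=0 h=0 v=0
  t=2 PE[0][1]: acc=10 h=10 v=2
  t=2 PE[0][2]: acc=55 h=55 v=4
  t=3 PE[0][1]: acc=13 h=13 v=2
  t=3 PE[0][2]: acc=37 h=37 v=3
  t=4 PE[0][1]: acc=0 h=0 v=0
  t=4 PE[0][2]: acc=49 h=49 v=4

register = 4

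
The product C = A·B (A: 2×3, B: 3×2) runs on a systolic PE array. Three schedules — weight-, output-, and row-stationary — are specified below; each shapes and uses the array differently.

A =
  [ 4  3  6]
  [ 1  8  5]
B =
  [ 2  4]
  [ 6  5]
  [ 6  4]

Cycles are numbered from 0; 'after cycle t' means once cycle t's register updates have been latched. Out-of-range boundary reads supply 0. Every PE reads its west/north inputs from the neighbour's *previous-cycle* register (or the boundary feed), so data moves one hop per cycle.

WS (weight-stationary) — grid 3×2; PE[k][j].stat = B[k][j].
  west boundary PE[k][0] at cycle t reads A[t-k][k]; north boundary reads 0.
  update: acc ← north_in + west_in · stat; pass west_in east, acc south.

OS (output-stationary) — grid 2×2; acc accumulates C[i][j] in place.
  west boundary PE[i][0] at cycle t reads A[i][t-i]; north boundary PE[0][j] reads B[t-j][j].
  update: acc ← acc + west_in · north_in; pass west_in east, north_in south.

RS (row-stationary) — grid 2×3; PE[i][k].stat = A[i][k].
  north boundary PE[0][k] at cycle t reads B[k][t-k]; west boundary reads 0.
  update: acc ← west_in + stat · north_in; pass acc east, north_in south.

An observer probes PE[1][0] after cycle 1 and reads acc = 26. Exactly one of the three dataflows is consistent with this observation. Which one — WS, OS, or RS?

dataflow = WS

WS (3×2 grid), PE[1][0]:
  c0 r1c0: 0 / 0 / 0
  c1 r1c0: 26 / 3 / 26
OS (2×2 grid), PE[1][0]:
  c0 r1c0: 0 / 0 / 0
  c1 r1c0: 2 / 1 / 2
RS (2×3 grid), PE[1][0]:
  c0 r1c0: 0 / 0 / 0
  c1 r1c0: 2 / 2 / 2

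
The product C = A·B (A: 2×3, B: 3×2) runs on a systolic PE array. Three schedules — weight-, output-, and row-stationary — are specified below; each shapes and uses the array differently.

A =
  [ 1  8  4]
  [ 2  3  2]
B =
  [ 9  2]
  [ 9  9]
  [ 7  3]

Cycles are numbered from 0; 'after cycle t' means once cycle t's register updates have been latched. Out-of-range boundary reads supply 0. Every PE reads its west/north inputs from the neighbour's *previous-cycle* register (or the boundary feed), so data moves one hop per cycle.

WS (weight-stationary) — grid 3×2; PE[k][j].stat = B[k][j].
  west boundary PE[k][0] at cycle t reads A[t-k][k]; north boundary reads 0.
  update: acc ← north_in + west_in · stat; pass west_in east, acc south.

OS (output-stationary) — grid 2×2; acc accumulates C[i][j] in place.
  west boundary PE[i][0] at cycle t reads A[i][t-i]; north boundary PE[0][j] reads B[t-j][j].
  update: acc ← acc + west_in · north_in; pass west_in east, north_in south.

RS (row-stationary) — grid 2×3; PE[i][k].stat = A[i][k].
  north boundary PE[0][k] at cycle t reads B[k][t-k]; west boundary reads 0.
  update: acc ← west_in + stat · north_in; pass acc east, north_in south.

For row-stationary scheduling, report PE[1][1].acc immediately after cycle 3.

Tracing RS — 2×3 array, target PE[1][1]:
  step 0 · PE0,1: acc=0; fwd→0 fwd↓0
  step 0 · PE1,0: acc=0; fwd→0 fwd↓0
  step 0 · PE1,1: acc=0; fwd→0 fwd↓0
  step 1 · PE0,1: acc=81; fwd→81 fwd↓9
  step 1 · PE1,0: acc=18; fwd→18 fwd↓9
  step 1 · PE1,1: acc=0; fwd→0 fwd↓0
  step 2 · PE0,1: acc=74; fwd→74 fwd↓9
  step 2 · PE1,0: acc=4; fwd→4 fwd↓2
  step 2 · PE1,1: acc=45; fwd→45 fwd↓9
  step 3 · PE0,1: acc=0; fwd→0 fwd↓0
  step 3 · PE1,0: acc=0; fwd→0 fwd↓0
  step 3 · PE1,1: acc=31; fwd→31 fwd↓9

PE[1][1].acc = 31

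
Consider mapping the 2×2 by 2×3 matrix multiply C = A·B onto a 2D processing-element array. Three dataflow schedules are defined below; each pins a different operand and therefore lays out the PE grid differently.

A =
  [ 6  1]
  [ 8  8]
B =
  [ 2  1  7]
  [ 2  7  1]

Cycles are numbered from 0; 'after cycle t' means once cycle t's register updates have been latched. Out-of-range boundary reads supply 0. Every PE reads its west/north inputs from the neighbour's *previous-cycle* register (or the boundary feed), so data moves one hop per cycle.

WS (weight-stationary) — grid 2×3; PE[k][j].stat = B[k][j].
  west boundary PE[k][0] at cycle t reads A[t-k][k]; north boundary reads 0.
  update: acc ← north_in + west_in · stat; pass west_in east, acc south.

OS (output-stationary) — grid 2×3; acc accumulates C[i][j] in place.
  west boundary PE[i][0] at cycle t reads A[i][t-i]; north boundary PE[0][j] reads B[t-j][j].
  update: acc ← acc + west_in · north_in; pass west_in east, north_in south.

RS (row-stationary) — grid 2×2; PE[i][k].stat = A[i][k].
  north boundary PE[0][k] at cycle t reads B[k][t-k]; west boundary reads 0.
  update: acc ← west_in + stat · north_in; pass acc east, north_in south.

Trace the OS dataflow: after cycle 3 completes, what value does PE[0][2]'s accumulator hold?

PE[0][2].acc = 43

OS on a 2×3 grid — tracing PE[0][2] and its feeders:
  cycle 0: PE[0][1] → acc 0, east 0, south 0
  cycle 0: PE[0][2] → acc 0, east 0, south 0
  cycle 1: PE[0][1] → acc 6, east 6, south 1
  cycle 1: PE[0][2] → acc 0, east 0, south 0
  cycle 2: PE[0][1] → acc 13, east 1, south 7
  cycle 2: PE[0][2] → acc 42, east 6, south 7
  cycle 3: PE[0][1] → acc 13, east 0, south 0
  cycle 3: PE[0][2] → acc 43, east 1, south 1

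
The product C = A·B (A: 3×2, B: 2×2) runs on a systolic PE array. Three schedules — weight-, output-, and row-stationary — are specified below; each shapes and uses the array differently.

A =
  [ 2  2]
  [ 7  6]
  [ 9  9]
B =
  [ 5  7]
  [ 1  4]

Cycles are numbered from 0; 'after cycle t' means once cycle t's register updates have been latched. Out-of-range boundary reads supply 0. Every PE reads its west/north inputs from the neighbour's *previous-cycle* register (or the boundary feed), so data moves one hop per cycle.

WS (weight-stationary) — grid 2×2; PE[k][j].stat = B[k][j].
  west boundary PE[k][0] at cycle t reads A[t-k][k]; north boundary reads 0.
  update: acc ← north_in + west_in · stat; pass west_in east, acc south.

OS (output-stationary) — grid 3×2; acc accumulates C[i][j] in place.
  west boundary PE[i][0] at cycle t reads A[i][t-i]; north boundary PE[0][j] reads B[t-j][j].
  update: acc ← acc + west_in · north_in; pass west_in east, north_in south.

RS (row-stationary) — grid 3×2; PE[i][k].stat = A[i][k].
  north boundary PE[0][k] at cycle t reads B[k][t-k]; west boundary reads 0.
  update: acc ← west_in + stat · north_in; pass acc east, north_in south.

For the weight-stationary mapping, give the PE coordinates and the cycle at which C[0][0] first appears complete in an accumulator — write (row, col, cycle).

(row, col, cycle) = (1, 0, 1)

WS — PE[1][0] is where C[0][0] collects:
  step 0 · PE1,0: acc=0; fwd→0 fwd↓0
  step 1 · PE1,0: acc=12; fwd→2 fwd↓12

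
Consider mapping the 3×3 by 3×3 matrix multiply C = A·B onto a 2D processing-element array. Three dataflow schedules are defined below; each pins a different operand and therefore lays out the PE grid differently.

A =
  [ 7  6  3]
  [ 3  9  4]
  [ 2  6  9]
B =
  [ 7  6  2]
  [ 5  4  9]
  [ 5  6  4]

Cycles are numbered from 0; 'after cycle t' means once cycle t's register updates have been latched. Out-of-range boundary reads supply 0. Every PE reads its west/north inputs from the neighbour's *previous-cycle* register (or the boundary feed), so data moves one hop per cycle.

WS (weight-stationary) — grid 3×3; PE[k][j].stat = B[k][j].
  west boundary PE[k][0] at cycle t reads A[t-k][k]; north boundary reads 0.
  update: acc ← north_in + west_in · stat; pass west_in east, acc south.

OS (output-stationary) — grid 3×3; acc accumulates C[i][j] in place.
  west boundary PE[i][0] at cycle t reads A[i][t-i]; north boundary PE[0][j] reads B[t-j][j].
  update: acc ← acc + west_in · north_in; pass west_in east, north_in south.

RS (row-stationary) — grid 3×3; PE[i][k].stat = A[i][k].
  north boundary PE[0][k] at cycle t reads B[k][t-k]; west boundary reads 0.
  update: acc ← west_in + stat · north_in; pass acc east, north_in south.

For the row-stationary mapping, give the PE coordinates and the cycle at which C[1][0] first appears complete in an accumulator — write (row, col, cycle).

Under RS, C[1][0] lands at PE[1][2]:
  0: (1,2).acc=0  regs=<0,0>
  1: (1,2).acc=0  regs=<0,0>
  2: (1,2).acc=0  regs=<0,0>
  3: (1,2).acc=86  regs=<86,5>

(row, col, cycle) = (1, 2, 3)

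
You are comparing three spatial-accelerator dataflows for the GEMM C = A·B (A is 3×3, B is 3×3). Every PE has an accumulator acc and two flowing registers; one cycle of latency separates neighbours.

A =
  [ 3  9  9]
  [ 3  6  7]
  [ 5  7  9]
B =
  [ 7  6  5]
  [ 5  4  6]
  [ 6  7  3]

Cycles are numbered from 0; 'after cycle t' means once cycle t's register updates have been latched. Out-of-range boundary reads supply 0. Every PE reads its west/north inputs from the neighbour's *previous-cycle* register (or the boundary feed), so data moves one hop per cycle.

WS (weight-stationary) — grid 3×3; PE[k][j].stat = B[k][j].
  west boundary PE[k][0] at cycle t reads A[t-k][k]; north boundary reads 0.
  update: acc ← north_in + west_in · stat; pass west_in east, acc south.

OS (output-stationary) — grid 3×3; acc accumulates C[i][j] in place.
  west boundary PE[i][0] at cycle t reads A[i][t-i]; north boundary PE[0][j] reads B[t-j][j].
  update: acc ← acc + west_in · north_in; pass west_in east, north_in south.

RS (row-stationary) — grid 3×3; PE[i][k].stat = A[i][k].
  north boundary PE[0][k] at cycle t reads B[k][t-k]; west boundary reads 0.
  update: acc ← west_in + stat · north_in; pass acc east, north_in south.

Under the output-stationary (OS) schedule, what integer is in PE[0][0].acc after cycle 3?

PE[0][0].acc = 120

OS (3×3). Following PE[0][0] plus its west/north inputs:
  @0  [0,0]  acc 21  |  →3  ↓7
  @1  [0,0]  acc 66  |  →9  ↓5
  @2  [0,0]  acc 120  |  →9  ↓6
  @3  [0,0]  acc 120  |  →0  ↓0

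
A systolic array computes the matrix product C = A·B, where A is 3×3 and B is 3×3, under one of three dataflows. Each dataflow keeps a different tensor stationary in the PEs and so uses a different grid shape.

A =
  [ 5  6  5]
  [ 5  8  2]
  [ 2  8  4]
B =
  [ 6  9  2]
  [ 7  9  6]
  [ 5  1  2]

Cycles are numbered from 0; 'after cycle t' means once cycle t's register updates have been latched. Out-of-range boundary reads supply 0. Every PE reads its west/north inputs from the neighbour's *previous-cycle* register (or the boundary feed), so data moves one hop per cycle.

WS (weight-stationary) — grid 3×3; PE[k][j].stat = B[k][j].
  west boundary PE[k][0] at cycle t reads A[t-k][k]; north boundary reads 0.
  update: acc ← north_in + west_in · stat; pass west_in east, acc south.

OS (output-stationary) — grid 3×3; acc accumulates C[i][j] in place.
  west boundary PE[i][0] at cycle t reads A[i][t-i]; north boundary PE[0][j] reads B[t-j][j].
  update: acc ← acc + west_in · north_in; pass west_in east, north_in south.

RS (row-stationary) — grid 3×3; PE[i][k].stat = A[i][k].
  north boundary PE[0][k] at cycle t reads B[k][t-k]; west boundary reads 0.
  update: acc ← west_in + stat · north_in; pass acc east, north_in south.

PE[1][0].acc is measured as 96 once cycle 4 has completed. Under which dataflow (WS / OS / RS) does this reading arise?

WS [3×3] PE[1][0] across cycles:
  c0 r1c0: 0 / 0 / 0
  c1 r1c0: 72 / 6 / 72
  c2 r1c0: 86 / 8 / 86
  c3 r1c0: 68 / 8 / 68
  c4 r1c0: 0 / 0 / 0
OS [3×3] PE[1][0] across cycles:
  c0 r1c0: 0 / 0 / 0
  c1 r1c0: 30 / 5 / 6
  c2 r1c0: 86 / 8 / 7
  c3 r1c0: 96 / 2 / 5
  c4 r1c0: 96 / 0 / 0
RS [3×3] PE[1][0] across cycles:
  c0 r1c0: 0 / 0 / 0
  c1 r1c0: 30 / 30 / 6
  c2 r1c0: 45 / 45 / 9
  c3 r1c0: 10 / 10 / 2
  c4 r1c0: 0 / 0 / 0

dataflow = OS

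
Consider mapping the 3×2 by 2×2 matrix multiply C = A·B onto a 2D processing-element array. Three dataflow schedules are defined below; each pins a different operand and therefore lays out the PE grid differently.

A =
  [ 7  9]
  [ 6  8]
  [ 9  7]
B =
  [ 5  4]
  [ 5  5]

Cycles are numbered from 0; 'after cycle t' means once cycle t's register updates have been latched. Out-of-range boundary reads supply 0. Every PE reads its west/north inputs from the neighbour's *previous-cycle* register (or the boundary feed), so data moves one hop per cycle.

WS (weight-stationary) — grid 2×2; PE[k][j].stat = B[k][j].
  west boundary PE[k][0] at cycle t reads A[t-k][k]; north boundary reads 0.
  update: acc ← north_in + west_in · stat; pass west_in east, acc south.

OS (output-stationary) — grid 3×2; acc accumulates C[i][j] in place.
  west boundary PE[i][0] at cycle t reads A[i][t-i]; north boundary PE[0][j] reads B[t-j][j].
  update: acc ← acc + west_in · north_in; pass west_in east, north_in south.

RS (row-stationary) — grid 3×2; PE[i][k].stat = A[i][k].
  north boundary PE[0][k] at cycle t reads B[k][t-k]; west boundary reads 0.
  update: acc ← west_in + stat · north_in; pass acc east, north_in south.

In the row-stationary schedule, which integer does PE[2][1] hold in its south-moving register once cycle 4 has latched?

register = 5

RS 3×2: PE[2][1] cycle-by-cycle (with neighbour feeds):
  cycle 0: PE[1][1] → acc 0, east 0, south 0
  cycle 0: PE[2][0] → acc 0, east 0, south 0
  cycle 0: PE[2][1] → acc 0, east 0, south 0
  cycle 1: PE[1][1] → acc 0, east 0, south 0
  cycle 1: PE[2][0] → acc 0, east 0, south 0
  cycle 1: PE[2][1] → acc 0, east 0, south 0
  cycle 2: PE[1][1] → acc 70, east 70, south 5
  cycle 2: PE[2][0] → acc 45, east 45, south 5
  cycle 2: PE[2][1] → acc 0, east 0, south 0
  cycle 3: PE[1][1] → acc 64, east 64, south 5
  cycle 3: PE[2][0] → acc 36, east 36, south 4
  cycle 3: PE[2][1] → acc 80, east 80, south 5
  cycle 4: PE[1][1] → acc 0, east 0, south 0
  cycle 4: PE[2][0] → acc 0, east 0, south 0
  cycle 4: PE[2][1] → acc 71, east 71, south 5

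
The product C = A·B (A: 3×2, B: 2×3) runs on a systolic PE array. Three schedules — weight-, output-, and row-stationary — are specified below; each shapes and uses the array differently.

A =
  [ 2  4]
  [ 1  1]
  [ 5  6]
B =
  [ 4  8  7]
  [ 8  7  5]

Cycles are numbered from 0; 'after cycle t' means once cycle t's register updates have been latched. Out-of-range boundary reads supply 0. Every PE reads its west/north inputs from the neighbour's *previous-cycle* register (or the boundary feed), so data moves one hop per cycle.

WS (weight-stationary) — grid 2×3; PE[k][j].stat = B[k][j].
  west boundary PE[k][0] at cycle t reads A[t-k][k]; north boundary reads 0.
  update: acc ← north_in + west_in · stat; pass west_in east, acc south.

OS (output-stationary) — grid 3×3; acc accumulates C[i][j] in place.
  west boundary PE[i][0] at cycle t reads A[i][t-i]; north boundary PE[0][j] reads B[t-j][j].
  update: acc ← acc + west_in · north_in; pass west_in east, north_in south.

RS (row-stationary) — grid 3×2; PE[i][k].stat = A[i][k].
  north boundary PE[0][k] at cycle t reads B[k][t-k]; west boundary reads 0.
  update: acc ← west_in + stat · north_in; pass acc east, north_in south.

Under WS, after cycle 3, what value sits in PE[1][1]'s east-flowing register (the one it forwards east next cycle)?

WS on a 2×3 grid — tracing PE[1][1] and its feeders:
  after 0 — PE[0][1] acc=0, pass-E 0, pass-S 0
  after 0 — PE[1][0] acc=0, pass-E 0, pass-S 0
  after 0 — PE[1][1] acc=0, pass-E 0, pass-S 0
  after 1 — PE[0][1] acc=16, pass-E 2, pass-S 16
  after 1 — PE[1][0] acc=40, pass-E 4, pass-S 40
  after 1 — PE[1][1] acc=0, pass-E 0, pass-S 0
  after 2 — PE[0][1] acc=8, pass-E 1, pass-S 8
  after 2 — PE[1][0] acc=12, pass-E 1, pass-S 12
  after 2 — PE[1][1] acc=44, pass-E 4, pass-S 44
  after 3 — PE[0][1] acc=40, pass-E 5, pass-S 40
  after 3 — PE[1][0] acc=68, pass-E 6, pass-S 68
  after 3 — PE[1][1] acc=15, pass-E 1, pass-S 15

register = 1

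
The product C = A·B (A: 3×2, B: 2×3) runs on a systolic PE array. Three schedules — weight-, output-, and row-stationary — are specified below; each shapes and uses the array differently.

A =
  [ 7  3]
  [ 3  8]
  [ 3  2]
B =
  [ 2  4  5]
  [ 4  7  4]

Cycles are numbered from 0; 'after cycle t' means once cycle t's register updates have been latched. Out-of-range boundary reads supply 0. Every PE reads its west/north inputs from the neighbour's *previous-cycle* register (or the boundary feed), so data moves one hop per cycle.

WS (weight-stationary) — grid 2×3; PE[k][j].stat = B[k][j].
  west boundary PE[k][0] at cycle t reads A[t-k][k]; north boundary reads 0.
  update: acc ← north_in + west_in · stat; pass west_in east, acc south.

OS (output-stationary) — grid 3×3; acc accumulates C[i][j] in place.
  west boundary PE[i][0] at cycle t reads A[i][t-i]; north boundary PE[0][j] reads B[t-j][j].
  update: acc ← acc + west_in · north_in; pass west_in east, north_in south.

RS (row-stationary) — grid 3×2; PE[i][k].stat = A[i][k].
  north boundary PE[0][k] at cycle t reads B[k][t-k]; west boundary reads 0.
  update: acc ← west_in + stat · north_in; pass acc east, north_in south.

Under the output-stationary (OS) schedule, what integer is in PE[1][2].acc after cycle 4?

PE[1][2].acc = 47

Tracing OS — 3×3 array, target PE[1][2]:
  0: (0,2).acc=0  regs=<0,0>
  0: (1,1).acc=0  regs=<0,0>
  0: (1,2).acc=0  regs=<0,0>
  1: (0,2).acc=0  regs=<0,0>
  1: (1,1).acc=0  regs=<0,0>
  1: (1,2).acc=0  regs=<0,0>
  2: (0,2).acc=35  regs=<7,5>
  2: (1,1).acc=12  regs=<3,4>
  2: (1,2).acc=0  regs=<0,0>
  3: (0,2).acc=47  regs=<3,4>
  3: (1,1).acc=68  regs=<8,7>
  3: (1,2).acc=15  regs=<3,5>
  4: (0,2).acc=47  regs=<0,0>
  4: (1,1).acc=68  regs=<0,0>
  4: (1,2).acc=47  regs=<8,4>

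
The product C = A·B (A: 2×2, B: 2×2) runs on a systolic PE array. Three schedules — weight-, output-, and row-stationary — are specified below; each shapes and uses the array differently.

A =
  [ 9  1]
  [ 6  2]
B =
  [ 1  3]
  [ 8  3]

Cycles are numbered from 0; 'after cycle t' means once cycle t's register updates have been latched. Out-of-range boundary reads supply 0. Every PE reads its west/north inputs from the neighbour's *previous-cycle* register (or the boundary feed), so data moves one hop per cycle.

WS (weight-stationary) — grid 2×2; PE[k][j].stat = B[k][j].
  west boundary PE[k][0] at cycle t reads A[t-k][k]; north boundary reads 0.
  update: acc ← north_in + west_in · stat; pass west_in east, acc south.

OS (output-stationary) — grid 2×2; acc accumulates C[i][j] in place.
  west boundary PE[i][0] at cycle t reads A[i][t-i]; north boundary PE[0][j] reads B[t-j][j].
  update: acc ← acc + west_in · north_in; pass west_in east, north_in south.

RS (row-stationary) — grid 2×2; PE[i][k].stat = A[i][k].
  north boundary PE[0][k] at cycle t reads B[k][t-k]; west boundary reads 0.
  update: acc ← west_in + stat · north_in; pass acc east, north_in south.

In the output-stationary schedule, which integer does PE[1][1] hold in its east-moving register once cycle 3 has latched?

register = 2

OS (2×2). Following PE[1][1] plus its west/north inputs:
  t=0 PE[0][1]: acc=0 h=0 v=0
  t=0 PE[1][0]: acc=0 h=0 v=0
  t=0 PE[1][1]: acc=0 h=0 v=0
  t=1 PE[0][1]: acc=27 h=9 v=3
  t=1 PE[1][0]: acc=6 h=6 v=1
  t=1 PE[1][1]: acc=0 h=0 v=0
  t=2 PE[0][1]: acc=30 h=1 v=3
  t=2 PE[1][0]: acc=22 h=2 v=8
  t=2 PE[1][1]: acc=18 h=6 v=3
  t=3 PE[0][1]: acc=30 h=0 v=0
  t=3 PE[1][0]: acc=22 h=0 v=0
  t=3 PE[1][1]: acc=24 h=2 v=3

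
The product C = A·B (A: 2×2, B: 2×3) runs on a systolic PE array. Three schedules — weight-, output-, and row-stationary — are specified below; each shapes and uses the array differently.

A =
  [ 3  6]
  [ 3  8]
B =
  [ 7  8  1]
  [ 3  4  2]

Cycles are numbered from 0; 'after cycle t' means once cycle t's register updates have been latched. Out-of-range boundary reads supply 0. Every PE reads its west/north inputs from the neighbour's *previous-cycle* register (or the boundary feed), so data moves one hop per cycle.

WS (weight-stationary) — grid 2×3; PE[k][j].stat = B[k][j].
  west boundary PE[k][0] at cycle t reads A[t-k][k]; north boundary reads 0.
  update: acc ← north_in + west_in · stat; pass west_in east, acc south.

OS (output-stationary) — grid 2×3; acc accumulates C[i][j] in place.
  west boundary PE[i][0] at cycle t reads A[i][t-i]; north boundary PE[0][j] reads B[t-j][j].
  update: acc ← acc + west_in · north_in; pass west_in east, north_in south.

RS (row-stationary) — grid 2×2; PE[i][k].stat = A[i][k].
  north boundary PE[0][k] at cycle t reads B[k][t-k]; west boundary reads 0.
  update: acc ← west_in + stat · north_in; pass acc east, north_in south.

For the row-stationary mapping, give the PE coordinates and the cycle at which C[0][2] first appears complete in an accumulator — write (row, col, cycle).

RS — PE[0][1] is where C[0][2] collects:
  [0] (0,1) acc=0 (h:0 v:0)
  [1] (0,1) acc=39 (h:39 v:3)
  [2] (0,1) acc=48 (h:48 v:4)
  [3] (0,1) acc=15 (h:15 v:2)

(row, col, cycle) = (0, 1, 3)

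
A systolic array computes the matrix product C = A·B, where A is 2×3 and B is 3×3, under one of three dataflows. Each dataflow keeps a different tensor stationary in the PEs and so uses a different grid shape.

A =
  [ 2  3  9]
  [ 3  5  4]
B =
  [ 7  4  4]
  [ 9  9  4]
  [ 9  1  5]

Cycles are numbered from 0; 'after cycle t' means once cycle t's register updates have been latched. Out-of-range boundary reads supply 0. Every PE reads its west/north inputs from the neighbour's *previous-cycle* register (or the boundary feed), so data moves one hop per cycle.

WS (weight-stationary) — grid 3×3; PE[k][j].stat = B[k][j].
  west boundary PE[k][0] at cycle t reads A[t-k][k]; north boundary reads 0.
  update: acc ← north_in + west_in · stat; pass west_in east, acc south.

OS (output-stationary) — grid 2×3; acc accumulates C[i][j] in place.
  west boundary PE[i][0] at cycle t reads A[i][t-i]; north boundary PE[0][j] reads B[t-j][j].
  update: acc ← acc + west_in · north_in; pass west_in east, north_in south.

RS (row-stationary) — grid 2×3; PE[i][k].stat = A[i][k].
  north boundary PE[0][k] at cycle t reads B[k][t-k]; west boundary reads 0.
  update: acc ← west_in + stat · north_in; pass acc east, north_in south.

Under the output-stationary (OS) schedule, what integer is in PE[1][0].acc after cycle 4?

PE[1][0].acc = 102

OS 2×3: PE[1][0] cycle-by-cycle (with neighbour feeds):
  after 0 — PE[0][0] acc=14, pass-E 2, pass-S 7
  after 0 — PE[1][0] acc=0, pass-E 0, pass-S 0
  after 1 — PE[0][0] acc=41, pass-E 3, pass-S 9
  after 1 — PE[1][0] acc=21, pass-E 3, pass-S 7
  after 2 — PE[0][0] acc=122, pass-E 9, pass-S 9
  after 2 — PE[1][0] acc=66, pass-E 5, pass-S 9
  after 3 — PE[0][0] acc=122, pass-E 0, pass-S 0
  after 3 — PE[1][0] acc=102, pass-E 4, pass-S 9
  after 4 — PE[0][0] acc=122, pass-E 0, pass-S 0
  after 4 — PE[1][0] acc=102, pass-E 0, pass-S 0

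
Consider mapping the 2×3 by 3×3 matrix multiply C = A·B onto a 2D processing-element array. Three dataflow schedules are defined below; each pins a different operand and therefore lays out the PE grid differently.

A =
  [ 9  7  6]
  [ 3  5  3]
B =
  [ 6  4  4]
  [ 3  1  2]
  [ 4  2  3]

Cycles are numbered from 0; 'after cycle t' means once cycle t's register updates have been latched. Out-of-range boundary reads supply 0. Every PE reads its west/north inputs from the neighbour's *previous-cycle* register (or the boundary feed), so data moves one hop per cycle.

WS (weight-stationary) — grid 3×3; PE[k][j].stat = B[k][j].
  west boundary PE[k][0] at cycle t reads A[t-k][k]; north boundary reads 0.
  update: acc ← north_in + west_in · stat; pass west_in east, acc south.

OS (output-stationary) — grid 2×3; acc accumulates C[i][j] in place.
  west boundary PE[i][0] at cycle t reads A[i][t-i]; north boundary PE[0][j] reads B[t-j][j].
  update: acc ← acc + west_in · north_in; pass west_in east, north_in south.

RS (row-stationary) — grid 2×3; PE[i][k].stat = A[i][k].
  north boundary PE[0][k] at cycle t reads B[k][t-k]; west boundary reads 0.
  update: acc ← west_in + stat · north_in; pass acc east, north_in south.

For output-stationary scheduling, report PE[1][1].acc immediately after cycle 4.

OS 2×3: PE[1][1] cycle-by-cycle (with neighbour feeds):
  step 0 · PE0,1: acc=0; fwd→0 fwd↓0
  step 0 · PE1,0: acc=0; fwd→0 fwd↓0
  step 0 · PE1,1: acc=0; fwd→0 fwd↓0
  step 1 · PE0,1: acc=36; fwd→9 fwd↓4
  step 1 · PE1,0: acc=18; fwd→3 fwd↓6
  step 1 · PE1,1: acc=0; fwd→0 fwd↓0
  step 2 · PE0,1: acc=43; fwd→7 fwd↓1
  step 2 · PE1,0: acc=33; fwd→5 fwd↓3
  step 2 · PE1,1: acc=12; fwd→3 fwd↓4
  step 3 · PE0,1: acc=55; fwd→6 fwd↓2
  step 3 · PE1,0: acc=45; fwd→3 fwd↓4
  step 3 · PE1,1: acc=17; fwd→5 fwd↓1
  step 4 · PE0,1: acc=55; fwd→0 fwd↓0
  step 4 · PE1,0: acc=45; fwd→0 fwd↓0
  step 4 · PE1,1: acc=23; fwd→3 fwd↓2

PE[1][1].acc = 23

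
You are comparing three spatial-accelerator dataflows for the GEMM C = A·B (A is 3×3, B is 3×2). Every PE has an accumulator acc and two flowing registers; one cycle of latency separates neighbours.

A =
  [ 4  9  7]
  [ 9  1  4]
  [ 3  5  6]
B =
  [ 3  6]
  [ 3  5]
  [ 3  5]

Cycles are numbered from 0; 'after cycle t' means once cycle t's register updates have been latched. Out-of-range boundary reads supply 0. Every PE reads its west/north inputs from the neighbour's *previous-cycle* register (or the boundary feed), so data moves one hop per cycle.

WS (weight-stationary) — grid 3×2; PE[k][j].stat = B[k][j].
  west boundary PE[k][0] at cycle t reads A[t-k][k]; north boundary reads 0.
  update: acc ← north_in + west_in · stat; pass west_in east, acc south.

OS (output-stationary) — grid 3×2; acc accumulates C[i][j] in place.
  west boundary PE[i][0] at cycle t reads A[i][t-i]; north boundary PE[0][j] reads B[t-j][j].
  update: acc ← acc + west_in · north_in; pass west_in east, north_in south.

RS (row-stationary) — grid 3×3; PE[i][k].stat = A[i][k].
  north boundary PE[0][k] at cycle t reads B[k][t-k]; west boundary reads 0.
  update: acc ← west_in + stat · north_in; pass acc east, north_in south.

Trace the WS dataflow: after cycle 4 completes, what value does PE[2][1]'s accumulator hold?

Tracing WS — 3×2 array, target PE[2][1]:
  cycle 0: PE[1][1] → acc 0, east 0, south 0
  cycle 0: PE[2][0] → acc 0, east 0, south 0
  cycle 0: PE[2][1] → acc 0, east 0, south 0
  cycle 1: PE[1][1] → acc 0, east 0, south 0
  cycle 1: PE[2][0] → acc 0, east 0, south 0
  cycle 1: PE[2][1] → acc 0, east 0, south 0
  cycle 2: PE[1][1] → acc 69, east 9, south 69
  cycle 2: PE[2][0] → acc 60, east 7, south 60
  cycle 2: PE[2][1] → acc 0, east 0, south 0
  cycle 3: PE[1][1] → acc 59, east 1, south 59
  cycle 3: PE[2][0] → acc 42, east 4, south 42
  cycle 3: PE[2][1] → acc 104, east 7, south 104
  cycle 4: PE[1][1] → acc 43, east 5, south 43
  cycle 4: PE[2][0] → acc 42, east 6, south 42
  cycle 4: PE[2][1] → acc 79, east 4, south 79

PE[2][1].acc = 79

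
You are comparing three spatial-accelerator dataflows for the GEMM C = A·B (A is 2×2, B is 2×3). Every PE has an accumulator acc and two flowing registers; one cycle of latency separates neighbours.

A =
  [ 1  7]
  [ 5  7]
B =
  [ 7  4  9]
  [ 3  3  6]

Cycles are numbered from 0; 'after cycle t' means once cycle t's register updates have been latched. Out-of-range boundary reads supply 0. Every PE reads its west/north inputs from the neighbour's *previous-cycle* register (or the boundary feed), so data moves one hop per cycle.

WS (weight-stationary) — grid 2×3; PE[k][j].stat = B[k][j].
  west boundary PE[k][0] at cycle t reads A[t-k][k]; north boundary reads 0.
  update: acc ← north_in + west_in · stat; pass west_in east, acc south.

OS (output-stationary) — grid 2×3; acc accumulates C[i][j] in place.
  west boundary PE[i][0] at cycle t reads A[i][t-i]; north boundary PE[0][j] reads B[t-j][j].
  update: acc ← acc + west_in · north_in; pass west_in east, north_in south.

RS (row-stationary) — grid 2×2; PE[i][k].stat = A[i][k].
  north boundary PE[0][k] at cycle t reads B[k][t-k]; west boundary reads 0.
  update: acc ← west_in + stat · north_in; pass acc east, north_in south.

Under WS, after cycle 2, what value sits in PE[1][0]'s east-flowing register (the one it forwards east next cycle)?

WS 2×3: PE[1][0] cycle-by-cycle (with neighbour feeds):
  0: (0,0).acc=7  regs=<1,7>
  0: (1,0).acc=0  regs=<0,0>
  1: (0,0).acc=35  regs=<5,35>
  1: (1,0).acc=28  regs=<7,28>
  2: (0,0).acc=0  regs=<0,0>
  2: (1,0).acc=56  regs=<7,56>

register = 7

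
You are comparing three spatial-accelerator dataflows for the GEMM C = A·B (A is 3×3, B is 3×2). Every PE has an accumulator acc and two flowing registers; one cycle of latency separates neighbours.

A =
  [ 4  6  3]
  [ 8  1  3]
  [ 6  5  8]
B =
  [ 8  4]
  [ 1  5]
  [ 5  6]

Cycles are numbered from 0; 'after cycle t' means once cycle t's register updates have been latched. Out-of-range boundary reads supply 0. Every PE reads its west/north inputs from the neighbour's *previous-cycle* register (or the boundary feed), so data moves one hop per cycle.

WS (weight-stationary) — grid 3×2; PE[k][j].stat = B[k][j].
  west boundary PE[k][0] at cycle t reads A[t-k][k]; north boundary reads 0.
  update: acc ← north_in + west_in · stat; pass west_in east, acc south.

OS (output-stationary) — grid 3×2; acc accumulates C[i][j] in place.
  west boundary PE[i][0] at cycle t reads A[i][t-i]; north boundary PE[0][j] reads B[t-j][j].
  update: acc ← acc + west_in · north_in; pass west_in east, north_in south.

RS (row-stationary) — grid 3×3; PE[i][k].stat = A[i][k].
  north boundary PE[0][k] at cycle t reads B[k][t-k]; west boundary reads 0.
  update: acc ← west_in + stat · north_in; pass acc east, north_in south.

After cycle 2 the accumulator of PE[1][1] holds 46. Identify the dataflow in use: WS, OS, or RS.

dataflow = WS

WS [3×2] PE[1][1] across cycles:
  c0 r1c1: 0 / 0 / 0
  c1 r1c1: 0 / 0 / 0
  c2 r1c1: 46 / 6 / 46
OS [3×2] PE[1][1] across cycles:
  c0 r1c1: 0 / 0 / 0
  c1 r1c1: 0 / 0 / 0
  c2 r1c1: 32 / 8 / 4
RS [3×3] PE[1][1] across cycles:
  c0 r1c1: 0 / 0 / 0
  c1 r1c1: 0 / 0 / 0
  c2 r1c1: 65 / 65 / 1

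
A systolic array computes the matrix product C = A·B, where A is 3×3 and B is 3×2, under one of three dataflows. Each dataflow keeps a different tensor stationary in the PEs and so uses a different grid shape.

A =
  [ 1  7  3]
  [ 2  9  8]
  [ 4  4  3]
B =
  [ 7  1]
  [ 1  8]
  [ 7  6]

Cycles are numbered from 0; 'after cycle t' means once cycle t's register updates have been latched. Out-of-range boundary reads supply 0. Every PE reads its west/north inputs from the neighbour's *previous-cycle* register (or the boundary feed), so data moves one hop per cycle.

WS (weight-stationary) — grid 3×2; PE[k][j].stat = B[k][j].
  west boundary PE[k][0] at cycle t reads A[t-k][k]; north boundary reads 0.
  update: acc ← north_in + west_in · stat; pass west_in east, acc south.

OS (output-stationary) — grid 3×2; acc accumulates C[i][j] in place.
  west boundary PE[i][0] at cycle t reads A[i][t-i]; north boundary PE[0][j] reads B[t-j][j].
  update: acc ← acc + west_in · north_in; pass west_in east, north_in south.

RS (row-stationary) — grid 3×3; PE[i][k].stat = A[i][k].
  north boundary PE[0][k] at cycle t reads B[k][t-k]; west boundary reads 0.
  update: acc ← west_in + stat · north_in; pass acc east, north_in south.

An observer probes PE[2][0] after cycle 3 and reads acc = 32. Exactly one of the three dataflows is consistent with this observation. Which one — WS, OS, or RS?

dataflow = OS

WS (3×2 grid), PE[2][0]:
  [0] (2,0) acc=0 (h:0 v:0)
  [1] (2,0) acc=0 (h:0 v:0)
  [2] (2,0) acc=35 (h:3 v:35)
  [3] (2,0) acc=79 (h:8 v:79)
OS (3×2 grid), PE[2][0]:
  [0] (2,0) acc=0 (h:0 v:0)
  [1] (2,0) acc=0 (h:0 v:0)
  [2] (2,0) acc=28 (h:4 v:7)
  [3] (2,0) acc=32 (h:4 v:1)
RS (3×3 grid), PE[2][0]:
  [0] (2,0) acc=0 (h:0 v:0)
  [1] (2,0) acc=0 (h:0 v:0)
  [2] (2,0) acc=28 (h:28 v:7)
  [3] (2,0) acc=4 (h:4 v:1)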